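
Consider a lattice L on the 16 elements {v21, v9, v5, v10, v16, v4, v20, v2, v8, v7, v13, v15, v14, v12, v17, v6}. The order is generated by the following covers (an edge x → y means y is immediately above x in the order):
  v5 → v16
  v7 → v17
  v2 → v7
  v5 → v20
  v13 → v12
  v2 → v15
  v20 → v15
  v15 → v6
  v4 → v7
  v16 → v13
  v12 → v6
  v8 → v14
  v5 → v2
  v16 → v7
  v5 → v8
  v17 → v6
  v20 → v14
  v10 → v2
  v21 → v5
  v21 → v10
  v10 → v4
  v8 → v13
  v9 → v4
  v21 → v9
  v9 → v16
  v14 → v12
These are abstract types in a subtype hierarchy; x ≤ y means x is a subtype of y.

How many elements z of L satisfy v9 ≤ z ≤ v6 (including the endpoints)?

The interval [v9, v6] = {v12, v13, v16, v17, v4, v6, v7, v9}, which has 8 elements.

8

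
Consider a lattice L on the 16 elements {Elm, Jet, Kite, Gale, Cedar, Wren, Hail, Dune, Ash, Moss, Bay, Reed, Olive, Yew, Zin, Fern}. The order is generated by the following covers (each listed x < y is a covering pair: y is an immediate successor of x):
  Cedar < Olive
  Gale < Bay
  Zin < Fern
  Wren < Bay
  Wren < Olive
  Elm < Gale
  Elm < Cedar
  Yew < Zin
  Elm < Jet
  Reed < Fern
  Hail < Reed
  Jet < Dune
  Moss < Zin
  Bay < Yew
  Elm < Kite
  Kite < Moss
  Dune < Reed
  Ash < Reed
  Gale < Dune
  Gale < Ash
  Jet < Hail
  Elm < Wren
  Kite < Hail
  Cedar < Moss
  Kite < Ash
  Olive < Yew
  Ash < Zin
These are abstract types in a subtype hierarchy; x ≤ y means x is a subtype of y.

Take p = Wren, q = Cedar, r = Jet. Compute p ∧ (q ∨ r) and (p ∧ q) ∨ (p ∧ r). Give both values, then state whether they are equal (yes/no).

q ∨ r = Fern, so p ∧ (q ∨ r) = Wren ∧ Fern = Wren.
p ∧ q = Elm and p ∧ r = Elm, so (p ∧ q) ∨ (p ∧ r) = Elm ∨ Elm = Elm.
Equal: no.

Wren; Elm; no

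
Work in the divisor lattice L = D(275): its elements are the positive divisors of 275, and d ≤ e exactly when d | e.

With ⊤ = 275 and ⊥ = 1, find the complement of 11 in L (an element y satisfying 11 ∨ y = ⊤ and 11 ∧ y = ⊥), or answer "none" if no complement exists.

25

Need y with 11 ∨ y = 275 and 11 ∧ y = 1.
Checking each element gives: 25.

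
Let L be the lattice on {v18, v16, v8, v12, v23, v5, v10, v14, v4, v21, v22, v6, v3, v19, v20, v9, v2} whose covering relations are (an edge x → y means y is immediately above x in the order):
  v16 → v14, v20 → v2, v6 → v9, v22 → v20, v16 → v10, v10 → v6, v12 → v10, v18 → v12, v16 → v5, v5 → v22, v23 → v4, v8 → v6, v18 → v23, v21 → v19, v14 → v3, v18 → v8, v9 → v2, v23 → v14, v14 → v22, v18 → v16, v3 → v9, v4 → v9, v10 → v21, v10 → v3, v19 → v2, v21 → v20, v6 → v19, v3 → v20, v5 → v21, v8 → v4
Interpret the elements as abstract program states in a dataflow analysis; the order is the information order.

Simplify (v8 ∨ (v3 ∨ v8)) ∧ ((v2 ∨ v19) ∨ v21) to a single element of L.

v3 ∨ v8 = v9
v8 ∨ v9 = v9
v2 ∨ v19 = v2
v2 ∨ v21 = v2
v9 ∧ v2 = v9

v9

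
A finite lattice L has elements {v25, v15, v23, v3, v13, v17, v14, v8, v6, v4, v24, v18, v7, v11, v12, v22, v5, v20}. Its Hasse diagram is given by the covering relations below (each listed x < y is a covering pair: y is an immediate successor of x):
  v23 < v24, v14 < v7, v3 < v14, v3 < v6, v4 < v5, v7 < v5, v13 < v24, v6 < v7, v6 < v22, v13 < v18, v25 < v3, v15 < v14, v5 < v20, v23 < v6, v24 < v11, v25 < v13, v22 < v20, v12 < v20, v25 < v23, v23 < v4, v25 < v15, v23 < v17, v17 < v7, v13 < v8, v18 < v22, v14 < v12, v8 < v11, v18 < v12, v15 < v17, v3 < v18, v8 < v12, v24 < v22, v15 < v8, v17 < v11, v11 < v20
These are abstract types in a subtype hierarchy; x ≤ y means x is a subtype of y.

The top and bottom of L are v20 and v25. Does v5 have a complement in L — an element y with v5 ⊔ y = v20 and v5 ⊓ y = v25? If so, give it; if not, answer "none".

Need y with v5 ∨ y = v20 and v5 ∧ y = v25.
Checking each element gives: v13.

v13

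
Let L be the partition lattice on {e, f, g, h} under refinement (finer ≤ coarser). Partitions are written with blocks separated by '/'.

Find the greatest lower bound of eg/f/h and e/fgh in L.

The meet (common refinement) of eg/f/h and e/fgh intersects blocks pairwise, giving e/f/g/h.

e/f/g/h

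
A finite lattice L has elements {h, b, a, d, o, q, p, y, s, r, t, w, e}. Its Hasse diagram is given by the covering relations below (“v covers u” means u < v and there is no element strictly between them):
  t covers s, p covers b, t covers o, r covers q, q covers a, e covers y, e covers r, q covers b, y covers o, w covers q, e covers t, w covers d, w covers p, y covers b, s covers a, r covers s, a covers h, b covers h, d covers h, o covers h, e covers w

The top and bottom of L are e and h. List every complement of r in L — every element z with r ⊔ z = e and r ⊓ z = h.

Need z with r ∨ z = e and r ∧ z = h.
Checking each element gives: d, o.

d, o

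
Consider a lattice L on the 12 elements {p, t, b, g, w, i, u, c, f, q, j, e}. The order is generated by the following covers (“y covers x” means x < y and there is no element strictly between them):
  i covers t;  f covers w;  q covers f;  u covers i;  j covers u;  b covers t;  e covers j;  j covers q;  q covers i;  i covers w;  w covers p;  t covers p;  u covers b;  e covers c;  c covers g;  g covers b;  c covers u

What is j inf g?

b

Common lower bounds of {j, g}: b, p, t.
The greatest among these is b.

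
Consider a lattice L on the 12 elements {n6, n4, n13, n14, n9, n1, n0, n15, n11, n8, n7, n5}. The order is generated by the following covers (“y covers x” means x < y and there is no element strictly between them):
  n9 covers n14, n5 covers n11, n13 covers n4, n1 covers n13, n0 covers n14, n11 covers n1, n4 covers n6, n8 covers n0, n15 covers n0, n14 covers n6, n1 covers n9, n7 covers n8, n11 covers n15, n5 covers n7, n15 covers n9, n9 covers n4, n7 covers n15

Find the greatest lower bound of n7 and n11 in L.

n15

Common lower bounds of {n7, n11}: n0, n14, n15, n4, n6, n9.
The greatest among these is n15.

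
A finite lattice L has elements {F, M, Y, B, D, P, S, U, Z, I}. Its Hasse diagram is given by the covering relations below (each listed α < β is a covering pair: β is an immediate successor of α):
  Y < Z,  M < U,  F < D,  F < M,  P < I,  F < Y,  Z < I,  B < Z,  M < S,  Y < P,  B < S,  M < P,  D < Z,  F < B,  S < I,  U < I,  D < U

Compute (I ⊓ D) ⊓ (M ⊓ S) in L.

F

I ∧ D = D
M ∧ S = M
D ∧ M = F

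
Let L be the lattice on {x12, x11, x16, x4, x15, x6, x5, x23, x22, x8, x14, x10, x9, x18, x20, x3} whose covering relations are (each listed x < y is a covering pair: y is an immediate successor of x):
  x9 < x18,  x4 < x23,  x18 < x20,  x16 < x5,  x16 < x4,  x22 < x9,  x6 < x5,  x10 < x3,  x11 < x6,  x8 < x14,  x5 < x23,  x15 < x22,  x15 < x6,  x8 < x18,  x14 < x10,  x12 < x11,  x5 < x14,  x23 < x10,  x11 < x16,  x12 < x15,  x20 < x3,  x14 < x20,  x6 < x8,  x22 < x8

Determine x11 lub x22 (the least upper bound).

Common upper bounds of {x11, x22}: x10, x14, x18, x20, x3, x8.
The least among these is x8.

x8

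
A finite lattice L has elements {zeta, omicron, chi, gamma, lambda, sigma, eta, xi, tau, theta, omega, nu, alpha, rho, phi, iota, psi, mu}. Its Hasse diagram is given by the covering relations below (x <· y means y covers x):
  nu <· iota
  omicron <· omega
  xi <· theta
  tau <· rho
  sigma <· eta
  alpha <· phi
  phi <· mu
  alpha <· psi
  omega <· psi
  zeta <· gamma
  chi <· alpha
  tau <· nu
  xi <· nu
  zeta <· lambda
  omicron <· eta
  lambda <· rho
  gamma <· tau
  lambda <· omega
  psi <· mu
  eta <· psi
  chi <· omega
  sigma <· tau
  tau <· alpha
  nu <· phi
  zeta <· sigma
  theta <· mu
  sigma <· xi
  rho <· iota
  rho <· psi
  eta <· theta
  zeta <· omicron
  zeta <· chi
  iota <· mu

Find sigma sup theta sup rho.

mu

Common upper bounds of {sigma, theta, rho}: mu.
The least among these is mu.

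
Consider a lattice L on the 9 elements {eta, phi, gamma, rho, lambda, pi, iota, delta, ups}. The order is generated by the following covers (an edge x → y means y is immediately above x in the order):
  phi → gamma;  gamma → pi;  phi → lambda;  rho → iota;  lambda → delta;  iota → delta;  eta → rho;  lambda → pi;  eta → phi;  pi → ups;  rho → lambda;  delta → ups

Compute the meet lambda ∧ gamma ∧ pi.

Common lower bounds of {lambda, gamma, pi}: eta, phi.
The greatest among these is phi.

phi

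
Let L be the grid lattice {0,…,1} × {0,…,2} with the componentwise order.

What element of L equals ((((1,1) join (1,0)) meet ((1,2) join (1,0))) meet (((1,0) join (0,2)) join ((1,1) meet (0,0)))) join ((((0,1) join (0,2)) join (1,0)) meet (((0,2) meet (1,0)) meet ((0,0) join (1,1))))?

(1,1)

(1,1) ∨ (1,0) = (1,1)
(1,2) ∨ (1,0) = (1,2)
(1,1) ∧ (1,2) = (1,1)
(1,0) ∨ (0,2) = (1,2)
(1,1) ∧ (0,0) = (0,0)
(1,2) ∨ (0,0) = (1,2)
(1,1) ∧ (1,2) = (1,1)
(0,1) ∨ (0,2) = (0,2)
(0,2) ∨ (1,0) = (1,2)
(0,2) ∧ (1,0) = (0,0)
(0,0) ∨ (1,1) = (1,1)
(0,0) ∧ (1,1) = (0,0)
(1,2) ∧ (0,0) = (0,0)
(1,1) ∨ (0,0) = (1,1)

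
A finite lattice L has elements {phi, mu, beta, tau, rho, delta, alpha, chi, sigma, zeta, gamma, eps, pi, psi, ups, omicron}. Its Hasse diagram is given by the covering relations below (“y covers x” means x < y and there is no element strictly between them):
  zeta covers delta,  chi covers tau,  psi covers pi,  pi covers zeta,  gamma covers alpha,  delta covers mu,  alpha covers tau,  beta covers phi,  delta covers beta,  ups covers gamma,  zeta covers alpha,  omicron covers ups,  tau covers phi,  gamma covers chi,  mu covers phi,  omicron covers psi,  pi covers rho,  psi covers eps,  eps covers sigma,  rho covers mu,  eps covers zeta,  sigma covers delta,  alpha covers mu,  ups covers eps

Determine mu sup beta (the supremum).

Common upper bounds of {mu, beta}: delta, eps, omicron, pi, psi, sigma, ups, zeta.
The least among these is delta.

delta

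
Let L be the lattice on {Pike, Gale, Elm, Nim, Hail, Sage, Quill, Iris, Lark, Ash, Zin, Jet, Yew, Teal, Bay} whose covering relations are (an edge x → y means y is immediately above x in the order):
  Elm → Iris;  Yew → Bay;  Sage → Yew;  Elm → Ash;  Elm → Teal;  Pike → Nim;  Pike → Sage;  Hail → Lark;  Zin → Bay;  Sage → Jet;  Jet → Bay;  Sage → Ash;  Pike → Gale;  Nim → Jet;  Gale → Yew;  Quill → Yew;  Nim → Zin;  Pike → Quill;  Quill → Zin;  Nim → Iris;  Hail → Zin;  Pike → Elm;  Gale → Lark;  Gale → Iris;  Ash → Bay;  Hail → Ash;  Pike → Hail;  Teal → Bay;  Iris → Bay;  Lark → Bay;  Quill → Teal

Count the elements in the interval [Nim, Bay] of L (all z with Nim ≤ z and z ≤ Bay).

5

The interval [Nim, Bay] = {Bay, Iris, Jet, Nim, Zin}, which has 5 elements.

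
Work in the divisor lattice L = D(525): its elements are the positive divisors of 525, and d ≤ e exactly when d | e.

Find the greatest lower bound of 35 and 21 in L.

Common lower bounds of {35, 21}: 1, 7.
The greatest among these is 7.

7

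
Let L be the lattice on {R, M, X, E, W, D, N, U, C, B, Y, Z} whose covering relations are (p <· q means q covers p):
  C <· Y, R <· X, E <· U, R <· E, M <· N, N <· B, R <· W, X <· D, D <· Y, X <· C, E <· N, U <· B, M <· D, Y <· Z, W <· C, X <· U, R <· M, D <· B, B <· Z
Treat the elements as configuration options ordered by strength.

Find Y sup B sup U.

Common upper bounds of {Y, B, U}: Z.
The least among these is Z.

Z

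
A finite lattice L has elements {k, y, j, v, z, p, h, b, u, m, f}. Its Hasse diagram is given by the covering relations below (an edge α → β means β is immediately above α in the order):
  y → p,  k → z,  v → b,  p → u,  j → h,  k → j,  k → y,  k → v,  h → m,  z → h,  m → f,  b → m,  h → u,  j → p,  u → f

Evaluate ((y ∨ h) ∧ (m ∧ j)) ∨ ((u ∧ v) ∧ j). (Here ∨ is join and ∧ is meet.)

j

y ∨ h = u
m ∧ j = j
u ∧ j = j
u ∧ v = k
k ∧ j = k
j ∨ k = j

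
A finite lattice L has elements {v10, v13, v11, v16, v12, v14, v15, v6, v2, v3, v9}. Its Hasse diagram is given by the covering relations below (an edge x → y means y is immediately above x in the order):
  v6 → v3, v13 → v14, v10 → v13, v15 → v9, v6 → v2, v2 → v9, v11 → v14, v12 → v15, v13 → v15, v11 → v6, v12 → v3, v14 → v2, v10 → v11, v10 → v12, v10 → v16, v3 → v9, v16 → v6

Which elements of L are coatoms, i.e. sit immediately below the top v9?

The coatoms are exactly the elements covered by v9: v15, v2, v3.

v15, v2, v3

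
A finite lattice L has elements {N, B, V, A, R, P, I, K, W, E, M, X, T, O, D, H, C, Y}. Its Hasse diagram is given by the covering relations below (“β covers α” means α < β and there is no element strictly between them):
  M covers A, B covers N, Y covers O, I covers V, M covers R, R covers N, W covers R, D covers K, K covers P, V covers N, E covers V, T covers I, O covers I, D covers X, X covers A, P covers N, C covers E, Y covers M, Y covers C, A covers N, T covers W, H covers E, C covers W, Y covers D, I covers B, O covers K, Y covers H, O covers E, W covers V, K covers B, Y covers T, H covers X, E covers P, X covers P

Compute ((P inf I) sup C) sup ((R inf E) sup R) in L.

C

P ∧ I = N
N ∨ C = C
R ∧ E = N
N ∨ R = R
C ∨ R = C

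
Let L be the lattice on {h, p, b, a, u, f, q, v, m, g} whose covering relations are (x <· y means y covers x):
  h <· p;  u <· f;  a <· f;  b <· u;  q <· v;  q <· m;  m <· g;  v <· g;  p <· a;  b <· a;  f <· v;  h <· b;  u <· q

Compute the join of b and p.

Common upper bounds of {b, p}: a, f, g, v.
The least among these is a.

a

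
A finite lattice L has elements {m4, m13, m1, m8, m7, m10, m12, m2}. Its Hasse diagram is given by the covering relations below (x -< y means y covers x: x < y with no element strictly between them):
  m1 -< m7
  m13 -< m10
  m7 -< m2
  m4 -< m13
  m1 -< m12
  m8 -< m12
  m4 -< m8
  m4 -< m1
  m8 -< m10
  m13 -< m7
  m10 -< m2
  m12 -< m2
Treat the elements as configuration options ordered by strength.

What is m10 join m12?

Common upper bounds of {m10, m12}: m2.
The least among these is m2.

m2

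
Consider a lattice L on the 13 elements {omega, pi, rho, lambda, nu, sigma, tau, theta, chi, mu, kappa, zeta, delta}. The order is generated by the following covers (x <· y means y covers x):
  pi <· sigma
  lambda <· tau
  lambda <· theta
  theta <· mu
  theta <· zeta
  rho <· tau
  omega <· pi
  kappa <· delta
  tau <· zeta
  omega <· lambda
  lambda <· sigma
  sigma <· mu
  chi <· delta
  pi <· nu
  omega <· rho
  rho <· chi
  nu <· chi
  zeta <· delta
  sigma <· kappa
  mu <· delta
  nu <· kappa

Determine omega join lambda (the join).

lambda

Common upper bounds of {omega, lambda}: delta, kappa, lambda, mu, sigma, tau, theta, zeta.
The least among these is lambda.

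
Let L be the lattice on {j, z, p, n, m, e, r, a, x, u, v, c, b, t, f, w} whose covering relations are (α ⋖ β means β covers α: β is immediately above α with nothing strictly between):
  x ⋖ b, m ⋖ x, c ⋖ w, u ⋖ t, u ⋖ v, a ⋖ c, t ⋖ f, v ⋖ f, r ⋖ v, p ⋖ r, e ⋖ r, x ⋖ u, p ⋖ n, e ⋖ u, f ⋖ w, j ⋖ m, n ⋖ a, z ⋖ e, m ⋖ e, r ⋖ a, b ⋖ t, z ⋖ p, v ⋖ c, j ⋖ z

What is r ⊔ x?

v

Common upper bounds of {r, x}: c, f, v, w.
The least among these is v.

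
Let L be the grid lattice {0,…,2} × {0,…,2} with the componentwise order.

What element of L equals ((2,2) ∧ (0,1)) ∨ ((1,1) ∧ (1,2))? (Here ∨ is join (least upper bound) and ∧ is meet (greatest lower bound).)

(1,1)

(2,2) ∧ (0,1) = (0,1)
(1,1) ∧ (1,2) = (1,1)
(0,1) ∨ (1,1) = (1,1)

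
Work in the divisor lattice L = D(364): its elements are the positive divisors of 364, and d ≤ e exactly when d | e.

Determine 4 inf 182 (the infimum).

Common lower bounds of {4, 182}: 1, 2.
The greatest among these is 2.

2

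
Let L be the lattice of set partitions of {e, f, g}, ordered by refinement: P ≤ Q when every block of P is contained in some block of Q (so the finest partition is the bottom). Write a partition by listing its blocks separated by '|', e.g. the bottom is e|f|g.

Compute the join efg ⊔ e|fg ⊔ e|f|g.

efg

The join of efg, e|fg, e|f|g merges any blocks that overlap across the partitions, giving efg.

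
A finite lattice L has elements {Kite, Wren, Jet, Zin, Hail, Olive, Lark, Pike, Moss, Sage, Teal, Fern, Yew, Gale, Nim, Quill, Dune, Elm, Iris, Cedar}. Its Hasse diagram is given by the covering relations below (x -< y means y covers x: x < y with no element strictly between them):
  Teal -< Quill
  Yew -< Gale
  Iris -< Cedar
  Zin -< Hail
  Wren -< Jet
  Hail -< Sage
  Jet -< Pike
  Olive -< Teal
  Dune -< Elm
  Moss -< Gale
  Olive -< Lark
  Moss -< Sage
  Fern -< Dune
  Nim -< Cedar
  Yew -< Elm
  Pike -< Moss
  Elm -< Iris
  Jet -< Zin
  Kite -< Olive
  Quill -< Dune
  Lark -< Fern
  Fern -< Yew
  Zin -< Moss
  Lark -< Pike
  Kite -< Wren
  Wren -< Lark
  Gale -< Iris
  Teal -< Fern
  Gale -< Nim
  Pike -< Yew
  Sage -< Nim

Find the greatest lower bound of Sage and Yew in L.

Common lower bounds of {Sage, Yew}: Jet, Kite, Lark, Olive, Pike, Wren.
The greatest among these is Pike.

Pike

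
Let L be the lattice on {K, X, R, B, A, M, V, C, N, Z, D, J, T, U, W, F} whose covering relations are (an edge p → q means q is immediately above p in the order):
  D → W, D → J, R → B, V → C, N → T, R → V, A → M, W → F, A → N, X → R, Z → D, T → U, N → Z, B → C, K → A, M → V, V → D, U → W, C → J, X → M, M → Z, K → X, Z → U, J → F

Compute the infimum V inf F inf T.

A

Common lower bounds of {V, F, T}: A, K.
The greatest among these is A.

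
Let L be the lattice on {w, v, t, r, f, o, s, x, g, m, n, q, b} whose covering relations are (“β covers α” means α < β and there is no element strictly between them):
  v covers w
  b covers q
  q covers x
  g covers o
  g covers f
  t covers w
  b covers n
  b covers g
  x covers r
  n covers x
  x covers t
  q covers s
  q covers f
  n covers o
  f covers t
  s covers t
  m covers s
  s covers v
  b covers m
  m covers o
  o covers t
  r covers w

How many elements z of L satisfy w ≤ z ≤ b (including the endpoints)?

The interval [w, b] = {b, f, g, m, n, o, q, r, s, t, v, w, x}, which has 13 elements.

13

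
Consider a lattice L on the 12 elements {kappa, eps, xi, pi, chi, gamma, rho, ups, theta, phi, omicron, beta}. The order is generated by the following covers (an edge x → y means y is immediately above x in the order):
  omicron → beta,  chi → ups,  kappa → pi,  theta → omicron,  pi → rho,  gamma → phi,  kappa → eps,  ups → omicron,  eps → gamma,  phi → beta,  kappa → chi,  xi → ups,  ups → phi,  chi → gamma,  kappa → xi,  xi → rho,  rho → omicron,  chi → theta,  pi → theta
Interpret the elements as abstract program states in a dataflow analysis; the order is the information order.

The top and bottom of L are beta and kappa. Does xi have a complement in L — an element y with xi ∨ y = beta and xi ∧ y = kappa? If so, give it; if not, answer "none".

none

For every candidate y, either xi ∨ y ≠ beta or xi ∧ y ≠ kappa; no complement exists.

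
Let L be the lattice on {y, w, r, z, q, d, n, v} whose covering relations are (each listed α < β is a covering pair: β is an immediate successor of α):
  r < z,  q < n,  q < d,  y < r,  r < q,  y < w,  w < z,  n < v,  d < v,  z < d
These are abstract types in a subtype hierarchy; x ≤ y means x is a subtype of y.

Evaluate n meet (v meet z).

v ∧ z = z
n ∧ z = r

r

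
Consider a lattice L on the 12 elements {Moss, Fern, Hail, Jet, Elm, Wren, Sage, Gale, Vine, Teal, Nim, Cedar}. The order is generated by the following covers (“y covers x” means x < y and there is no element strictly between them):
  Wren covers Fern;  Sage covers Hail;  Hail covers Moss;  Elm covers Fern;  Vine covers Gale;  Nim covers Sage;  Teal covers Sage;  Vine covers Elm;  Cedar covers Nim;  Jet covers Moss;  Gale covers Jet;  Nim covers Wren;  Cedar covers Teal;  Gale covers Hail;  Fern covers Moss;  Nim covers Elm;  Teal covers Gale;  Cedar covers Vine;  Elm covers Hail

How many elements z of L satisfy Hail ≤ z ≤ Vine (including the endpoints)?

The interval [Hail, Vine] = {Elm, Gale, Hail, Vine}, which has 4 elements.

4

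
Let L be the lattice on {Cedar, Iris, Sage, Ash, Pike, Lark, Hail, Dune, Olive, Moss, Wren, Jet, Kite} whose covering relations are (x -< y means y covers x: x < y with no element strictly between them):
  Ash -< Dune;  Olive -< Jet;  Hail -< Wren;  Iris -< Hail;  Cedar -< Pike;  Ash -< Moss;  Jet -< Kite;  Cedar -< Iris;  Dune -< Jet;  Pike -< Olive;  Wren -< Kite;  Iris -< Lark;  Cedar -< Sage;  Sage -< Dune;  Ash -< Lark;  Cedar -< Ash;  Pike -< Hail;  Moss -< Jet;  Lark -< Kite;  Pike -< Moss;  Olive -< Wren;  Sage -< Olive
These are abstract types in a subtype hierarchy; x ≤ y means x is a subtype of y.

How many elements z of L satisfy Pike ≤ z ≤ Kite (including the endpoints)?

7

The interval [Pike, Kite] = {Hail, Jet, Kite, Moss, Olive, Pike, Wren}, which has 7 elements.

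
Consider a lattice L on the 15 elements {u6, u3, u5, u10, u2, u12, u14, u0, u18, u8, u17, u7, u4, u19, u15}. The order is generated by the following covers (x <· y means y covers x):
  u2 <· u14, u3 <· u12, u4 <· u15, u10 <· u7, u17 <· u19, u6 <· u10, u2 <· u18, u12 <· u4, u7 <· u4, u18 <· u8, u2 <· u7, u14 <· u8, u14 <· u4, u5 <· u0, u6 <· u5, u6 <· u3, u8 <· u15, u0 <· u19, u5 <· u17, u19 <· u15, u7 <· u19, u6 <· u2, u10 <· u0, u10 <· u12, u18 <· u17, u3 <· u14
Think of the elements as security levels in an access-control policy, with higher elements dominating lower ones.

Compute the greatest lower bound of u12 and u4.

Common lower bounds of {u12, u4}: u10, u12, u3, u6.
The greatest among these is u12.

u12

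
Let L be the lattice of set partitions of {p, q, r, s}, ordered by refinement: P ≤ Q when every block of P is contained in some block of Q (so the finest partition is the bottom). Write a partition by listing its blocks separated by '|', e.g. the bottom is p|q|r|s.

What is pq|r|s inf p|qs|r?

The meet (common refinement) of pq|r|s and p|qs|r intersects blocks pairwise, giving p|q|r|s.

p|q|r|s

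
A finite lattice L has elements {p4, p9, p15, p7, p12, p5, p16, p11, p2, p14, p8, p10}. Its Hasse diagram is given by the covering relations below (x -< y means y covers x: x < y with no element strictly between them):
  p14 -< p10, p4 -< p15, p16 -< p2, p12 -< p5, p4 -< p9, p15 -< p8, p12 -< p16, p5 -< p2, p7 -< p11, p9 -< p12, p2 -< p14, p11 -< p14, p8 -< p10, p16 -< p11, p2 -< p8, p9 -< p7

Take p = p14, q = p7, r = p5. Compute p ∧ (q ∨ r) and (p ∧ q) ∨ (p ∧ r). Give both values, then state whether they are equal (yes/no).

q ∨ r = p14, so p ∧ (q ∨ r) = p14 ∧ p14 = p14.
p ∧ q = p7 and p ∧ r = p5, so (p ∧ q) ∨ (p ∧ r) = p7 ∨ p5 = p14.
Equal: yes.

p14; p14; yes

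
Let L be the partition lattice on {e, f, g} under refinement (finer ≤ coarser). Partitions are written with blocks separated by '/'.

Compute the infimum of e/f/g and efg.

e/f/g

Common lower bounds of {e/f/g, efg}: e/f/g.
The greatest among these is e/f/g.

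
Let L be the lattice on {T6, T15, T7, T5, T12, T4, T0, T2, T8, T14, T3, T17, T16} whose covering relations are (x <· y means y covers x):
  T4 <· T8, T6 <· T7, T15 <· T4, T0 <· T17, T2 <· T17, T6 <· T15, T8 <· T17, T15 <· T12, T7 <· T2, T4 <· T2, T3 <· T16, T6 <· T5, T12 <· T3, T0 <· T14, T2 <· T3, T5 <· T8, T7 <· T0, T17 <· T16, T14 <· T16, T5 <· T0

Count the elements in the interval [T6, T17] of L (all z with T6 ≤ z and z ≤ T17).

The interval [T6, T17] = {T0, T15, T17, T2, T4, T5, T6, T7, T8}, which has 9 elements.

9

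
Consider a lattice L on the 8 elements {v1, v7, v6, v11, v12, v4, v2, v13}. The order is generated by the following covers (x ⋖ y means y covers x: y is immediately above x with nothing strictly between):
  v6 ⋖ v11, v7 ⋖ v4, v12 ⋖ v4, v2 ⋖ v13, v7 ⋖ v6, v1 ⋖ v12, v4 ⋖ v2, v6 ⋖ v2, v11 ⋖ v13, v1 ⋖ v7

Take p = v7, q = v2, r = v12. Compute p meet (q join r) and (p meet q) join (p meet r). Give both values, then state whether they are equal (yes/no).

v7; v7; yes

q join r = v2, so p meet (q join r) = v7 meet v2 = v7.
p meet q = v7 and p meet r = v1, so (p meet q) join (p meet r) = v7 join v1 = v7.
Equal: yes.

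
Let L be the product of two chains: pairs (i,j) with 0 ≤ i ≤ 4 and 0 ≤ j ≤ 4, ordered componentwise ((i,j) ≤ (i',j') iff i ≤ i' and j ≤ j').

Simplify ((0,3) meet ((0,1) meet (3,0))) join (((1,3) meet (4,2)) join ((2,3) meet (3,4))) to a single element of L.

(0,1) ∧ (3,0) = (0,0)
(0,3) ∧ (0,0) = (0,0)
(1,3) ∧ (4,2) = (1,2)
(2,3) ∧ (3,4) = (2,3)
(1,2) ∨ (2,3) = (2,3)
(0,0) ∨ (2,3) = (2,3)

(2,3)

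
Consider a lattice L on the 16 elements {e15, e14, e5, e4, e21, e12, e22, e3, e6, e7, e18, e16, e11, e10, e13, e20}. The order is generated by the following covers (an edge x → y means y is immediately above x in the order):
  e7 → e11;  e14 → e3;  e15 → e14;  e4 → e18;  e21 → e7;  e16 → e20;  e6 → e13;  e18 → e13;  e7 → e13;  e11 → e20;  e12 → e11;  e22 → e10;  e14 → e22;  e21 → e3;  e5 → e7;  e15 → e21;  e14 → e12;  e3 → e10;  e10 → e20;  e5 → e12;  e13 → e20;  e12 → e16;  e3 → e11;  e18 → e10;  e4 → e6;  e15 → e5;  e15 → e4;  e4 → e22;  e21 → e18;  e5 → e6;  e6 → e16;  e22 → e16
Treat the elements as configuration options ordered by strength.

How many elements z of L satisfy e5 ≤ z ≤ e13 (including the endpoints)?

The interval [e5, e13] = {e13, e5, e6, e7}, which has 4 elements.

4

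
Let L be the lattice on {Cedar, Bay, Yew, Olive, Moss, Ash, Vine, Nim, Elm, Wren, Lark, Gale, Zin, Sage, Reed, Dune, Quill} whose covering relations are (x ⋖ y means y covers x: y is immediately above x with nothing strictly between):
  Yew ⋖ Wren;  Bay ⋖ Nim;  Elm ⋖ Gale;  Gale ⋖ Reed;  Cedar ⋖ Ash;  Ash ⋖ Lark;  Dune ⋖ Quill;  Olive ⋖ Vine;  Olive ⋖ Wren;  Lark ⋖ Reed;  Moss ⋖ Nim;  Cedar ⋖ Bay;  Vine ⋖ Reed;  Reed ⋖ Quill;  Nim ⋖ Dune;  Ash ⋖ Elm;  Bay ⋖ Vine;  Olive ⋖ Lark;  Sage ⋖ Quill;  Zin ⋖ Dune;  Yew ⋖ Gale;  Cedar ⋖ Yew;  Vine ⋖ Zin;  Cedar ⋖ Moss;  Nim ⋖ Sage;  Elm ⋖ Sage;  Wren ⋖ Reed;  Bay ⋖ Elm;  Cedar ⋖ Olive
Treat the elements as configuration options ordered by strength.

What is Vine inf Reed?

Vine

Common lower bounds of {Vine, Reed}: Bay, Cedar, Olive, Vine.
The greatest among these is Vine.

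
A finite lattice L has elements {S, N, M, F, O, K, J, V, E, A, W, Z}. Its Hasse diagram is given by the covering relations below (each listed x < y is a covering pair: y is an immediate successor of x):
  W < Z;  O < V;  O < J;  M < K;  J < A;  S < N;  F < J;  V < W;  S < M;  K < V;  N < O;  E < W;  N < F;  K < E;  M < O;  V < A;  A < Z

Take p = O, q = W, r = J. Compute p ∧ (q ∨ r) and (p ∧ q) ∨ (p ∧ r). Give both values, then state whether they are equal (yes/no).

O; O; yes

q ∨ r = Z, so p ∧ (q ∨ r) = O ∧ Z = O.
p ∧ q = O and p ∧ r = O, so (p ∧ q) ∨ (p ∧ r) = O ∨ O = O.
Equal: yes.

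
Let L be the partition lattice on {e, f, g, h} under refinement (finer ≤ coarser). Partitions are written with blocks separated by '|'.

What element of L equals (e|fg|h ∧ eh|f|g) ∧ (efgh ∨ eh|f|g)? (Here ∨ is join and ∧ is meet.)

e|f|g|h

e|fg|h ∧ eh|f|g = e|f|g|h
efgh ∨ eh|f|g = efgh
e|f|g|h ∧ efgh = e|f|g|h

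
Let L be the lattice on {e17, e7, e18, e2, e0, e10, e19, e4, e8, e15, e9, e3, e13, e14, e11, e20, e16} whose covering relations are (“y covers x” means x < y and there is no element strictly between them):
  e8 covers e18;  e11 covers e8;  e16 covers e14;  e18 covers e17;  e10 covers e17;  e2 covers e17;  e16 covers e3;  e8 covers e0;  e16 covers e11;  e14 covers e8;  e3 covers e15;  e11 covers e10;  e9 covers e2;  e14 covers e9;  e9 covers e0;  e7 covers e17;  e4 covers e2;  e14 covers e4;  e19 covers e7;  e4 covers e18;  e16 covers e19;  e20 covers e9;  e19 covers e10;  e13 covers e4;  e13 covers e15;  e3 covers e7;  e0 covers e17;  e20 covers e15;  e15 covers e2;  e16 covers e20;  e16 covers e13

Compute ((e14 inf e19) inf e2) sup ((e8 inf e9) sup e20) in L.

e14 ∧ e19 = e17
e17 ∧ e2 = e17
e8 ∧ e9 = e0
e0 ∨ e20 = e20
e17 ∨ e20 = e20

e20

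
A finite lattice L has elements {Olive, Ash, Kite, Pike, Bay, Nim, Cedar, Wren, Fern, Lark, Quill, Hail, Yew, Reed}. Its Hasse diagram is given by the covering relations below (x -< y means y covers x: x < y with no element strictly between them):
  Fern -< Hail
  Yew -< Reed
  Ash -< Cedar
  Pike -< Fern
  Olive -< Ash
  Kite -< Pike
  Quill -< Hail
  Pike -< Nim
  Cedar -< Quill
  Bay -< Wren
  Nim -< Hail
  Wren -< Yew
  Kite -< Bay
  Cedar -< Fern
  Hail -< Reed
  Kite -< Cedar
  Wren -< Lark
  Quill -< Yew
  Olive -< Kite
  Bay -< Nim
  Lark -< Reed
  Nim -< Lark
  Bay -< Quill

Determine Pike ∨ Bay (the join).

Nim

Common upper bounds of {Pike, Bay}: Hail, Lark, Nim, Reed.
The least among these is Nim.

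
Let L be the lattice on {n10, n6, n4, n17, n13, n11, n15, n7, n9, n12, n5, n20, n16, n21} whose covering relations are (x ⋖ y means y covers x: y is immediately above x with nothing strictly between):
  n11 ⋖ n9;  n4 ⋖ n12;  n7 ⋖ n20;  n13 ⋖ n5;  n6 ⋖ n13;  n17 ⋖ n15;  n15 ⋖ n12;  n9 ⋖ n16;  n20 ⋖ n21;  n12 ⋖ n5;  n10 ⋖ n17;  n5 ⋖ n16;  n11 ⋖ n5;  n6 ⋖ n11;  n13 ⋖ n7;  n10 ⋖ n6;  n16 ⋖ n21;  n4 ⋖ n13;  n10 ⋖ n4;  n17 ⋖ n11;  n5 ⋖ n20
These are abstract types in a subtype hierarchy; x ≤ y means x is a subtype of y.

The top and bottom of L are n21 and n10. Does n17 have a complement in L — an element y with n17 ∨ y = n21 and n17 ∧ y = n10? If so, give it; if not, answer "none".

For every candidate y, either n17 ∨ y ≠ n21 or n17 ∧ y ≠ n10; no complement exists.

none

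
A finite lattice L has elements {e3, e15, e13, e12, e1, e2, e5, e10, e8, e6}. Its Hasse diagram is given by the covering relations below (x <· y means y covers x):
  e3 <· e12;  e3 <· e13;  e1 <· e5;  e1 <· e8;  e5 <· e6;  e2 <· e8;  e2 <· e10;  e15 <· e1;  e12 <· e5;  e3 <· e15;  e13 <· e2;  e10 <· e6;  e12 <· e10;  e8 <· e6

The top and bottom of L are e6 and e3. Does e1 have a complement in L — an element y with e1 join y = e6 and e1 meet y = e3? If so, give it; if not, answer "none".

Need y with e1 ∨ y = e6 and e1 ∧ y = e3.
Checking each element gives: e10.

e10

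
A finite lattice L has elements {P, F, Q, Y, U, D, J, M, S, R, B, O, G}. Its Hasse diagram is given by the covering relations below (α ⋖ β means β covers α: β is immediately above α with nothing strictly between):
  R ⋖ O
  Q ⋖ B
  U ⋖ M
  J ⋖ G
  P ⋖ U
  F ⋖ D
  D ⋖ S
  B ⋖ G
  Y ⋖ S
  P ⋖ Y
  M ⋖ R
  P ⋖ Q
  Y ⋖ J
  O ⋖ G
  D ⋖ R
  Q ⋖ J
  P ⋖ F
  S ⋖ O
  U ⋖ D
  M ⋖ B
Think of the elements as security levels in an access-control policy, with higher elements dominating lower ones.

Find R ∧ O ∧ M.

Common lower bounds of {R, O, M}: M, P, U.
The greatest among these is M.

M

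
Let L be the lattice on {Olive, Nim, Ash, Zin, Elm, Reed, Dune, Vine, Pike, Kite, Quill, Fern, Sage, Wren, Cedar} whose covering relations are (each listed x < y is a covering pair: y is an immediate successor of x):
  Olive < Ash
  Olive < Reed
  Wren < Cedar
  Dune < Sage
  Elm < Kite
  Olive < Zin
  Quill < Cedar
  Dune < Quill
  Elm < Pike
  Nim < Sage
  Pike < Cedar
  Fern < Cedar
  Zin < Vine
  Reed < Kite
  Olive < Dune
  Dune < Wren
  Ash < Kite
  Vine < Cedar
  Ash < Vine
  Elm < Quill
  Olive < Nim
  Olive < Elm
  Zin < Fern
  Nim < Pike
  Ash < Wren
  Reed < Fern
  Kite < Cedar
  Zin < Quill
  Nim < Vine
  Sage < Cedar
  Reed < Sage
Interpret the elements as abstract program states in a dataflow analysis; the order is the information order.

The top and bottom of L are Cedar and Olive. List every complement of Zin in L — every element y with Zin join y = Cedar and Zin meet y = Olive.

Need y with Zin ∨ y = Cedar and Zin ∧ y = Olive.
Checking each element gives: Kite, Pike, Sage, Wren.

Kite, Pike, Sage, Wren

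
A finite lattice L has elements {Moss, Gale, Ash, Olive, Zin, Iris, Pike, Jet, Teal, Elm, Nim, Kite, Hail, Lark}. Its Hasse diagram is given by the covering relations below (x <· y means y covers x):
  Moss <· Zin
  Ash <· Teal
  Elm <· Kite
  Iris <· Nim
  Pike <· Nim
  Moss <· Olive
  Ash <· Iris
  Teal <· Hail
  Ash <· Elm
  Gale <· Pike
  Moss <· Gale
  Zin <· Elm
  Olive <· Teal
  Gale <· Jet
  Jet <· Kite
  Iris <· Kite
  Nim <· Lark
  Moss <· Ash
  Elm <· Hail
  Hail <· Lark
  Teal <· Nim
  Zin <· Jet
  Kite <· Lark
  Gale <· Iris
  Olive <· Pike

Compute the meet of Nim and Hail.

Common lower bounds of {Nim, Hail}: Ash, Moss, Olive, Teal.
The greatest among these is Teal.

Teal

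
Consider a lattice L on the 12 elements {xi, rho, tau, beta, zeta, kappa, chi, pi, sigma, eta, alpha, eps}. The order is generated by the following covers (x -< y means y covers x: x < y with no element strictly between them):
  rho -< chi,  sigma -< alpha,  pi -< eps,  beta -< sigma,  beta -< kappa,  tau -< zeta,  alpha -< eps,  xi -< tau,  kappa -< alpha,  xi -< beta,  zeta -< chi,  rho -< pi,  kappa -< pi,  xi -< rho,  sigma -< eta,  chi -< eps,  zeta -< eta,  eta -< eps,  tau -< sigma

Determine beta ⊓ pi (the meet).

Common lower bounds of {beta, pi}: beta, xi.
The greatest among these is beta.

beta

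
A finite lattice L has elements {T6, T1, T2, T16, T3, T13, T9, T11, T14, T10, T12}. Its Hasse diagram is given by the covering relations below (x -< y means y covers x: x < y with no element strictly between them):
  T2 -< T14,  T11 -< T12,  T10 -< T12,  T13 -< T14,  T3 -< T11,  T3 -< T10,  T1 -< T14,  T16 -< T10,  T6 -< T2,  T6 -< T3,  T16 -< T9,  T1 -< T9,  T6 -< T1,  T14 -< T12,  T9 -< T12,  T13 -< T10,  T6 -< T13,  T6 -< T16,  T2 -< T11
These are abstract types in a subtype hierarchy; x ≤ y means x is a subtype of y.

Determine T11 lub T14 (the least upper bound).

T12

Common upper bounds of {T11, T14}: T12.
The least among these is T12.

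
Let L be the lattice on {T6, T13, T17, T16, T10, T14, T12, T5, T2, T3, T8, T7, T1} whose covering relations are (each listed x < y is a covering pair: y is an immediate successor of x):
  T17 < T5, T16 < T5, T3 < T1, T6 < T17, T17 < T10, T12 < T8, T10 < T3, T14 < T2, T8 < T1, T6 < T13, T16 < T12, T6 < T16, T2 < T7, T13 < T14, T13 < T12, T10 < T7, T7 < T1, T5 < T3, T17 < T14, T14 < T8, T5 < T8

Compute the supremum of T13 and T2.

T2

Common upper bounds of {T13, T2}: T1, T2, T7.
The least among these is T2.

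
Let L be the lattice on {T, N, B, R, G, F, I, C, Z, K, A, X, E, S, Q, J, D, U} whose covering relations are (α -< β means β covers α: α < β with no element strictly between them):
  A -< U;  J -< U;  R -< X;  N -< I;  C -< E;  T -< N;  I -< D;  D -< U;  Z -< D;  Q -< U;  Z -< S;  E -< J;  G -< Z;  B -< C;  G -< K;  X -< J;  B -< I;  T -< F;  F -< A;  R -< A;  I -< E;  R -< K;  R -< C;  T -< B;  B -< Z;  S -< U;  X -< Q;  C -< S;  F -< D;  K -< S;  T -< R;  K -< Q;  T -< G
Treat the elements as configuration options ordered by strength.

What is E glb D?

Common lower bounds of {E, D}: B, I, N, T.
The greatest among these is I.

I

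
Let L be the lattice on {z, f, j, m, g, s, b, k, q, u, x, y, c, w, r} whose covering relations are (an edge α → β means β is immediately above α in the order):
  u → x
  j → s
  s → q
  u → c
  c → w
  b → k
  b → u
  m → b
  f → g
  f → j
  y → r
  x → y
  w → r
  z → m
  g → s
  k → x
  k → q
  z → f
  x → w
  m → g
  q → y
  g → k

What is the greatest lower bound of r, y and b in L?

Common lower bounds of {r, y, b}: b, m, z.
The greatest among these is b.

b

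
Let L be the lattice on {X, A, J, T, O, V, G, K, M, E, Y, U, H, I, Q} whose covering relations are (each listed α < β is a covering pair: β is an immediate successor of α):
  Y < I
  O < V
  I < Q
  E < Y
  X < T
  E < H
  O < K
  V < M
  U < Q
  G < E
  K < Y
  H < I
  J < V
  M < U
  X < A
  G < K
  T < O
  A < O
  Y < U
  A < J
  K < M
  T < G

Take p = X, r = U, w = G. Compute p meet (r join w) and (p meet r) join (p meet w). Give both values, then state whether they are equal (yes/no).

r join w = U, so p meet (r join w) = X meet U = X.
p meet r = X and p meet w = X, so (p meet r) join (p meet w) = X join X = X.
Equal: yes.

X; X; yes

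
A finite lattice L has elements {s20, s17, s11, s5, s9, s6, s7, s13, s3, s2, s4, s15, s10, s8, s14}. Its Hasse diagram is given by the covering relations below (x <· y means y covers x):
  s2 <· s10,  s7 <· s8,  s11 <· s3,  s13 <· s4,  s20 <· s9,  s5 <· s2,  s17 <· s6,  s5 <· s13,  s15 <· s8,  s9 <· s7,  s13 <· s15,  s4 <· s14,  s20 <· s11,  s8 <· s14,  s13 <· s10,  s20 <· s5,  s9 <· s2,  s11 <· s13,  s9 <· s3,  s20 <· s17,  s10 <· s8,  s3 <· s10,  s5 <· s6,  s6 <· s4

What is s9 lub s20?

Common upper bounds of {s9, s20}: s10, s14, s2, s3, s7, s8, s9.
The least among these is s9.

s9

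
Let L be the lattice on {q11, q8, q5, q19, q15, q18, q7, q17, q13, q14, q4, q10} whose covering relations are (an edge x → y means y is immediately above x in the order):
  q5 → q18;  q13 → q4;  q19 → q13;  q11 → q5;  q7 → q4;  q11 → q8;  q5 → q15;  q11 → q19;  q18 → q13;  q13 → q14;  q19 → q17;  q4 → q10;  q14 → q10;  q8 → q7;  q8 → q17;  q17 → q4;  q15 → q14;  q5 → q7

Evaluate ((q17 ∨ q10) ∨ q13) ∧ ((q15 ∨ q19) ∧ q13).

q13

q17 ∨ q10 = q10
q10 ∨ q13 = q10
q15 ∨ q19 = q14
q14 ∧ q13 = q13
q10 ∧ q13 = q13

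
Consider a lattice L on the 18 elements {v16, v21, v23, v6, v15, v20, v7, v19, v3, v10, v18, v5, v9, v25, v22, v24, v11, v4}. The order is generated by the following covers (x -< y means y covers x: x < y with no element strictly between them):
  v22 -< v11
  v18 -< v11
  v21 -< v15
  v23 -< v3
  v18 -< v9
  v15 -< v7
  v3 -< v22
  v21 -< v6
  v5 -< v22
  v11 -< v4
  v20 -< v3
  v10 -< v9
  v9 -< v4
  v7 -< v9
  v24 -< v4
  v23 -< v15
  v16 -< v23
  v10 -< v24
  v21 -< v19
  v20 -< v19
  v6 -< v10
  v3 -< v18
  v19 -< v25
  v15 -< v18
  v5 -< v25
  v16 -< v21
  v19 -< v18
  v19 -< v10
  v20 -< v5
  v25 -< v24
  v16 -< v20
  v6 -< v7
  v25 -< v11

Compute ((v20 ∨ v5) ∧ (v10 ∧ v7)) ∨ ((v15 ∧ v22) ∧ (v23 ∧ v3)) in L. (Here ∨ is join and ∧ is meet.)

v23

v20 ∨ v5 = v5
v10 ∧ v7 = v6
v5 ∧ v6 = v16
v15 ∧ v22 = v23
v23 ∧ v3 = v23
v23 ∧ v23 = v23
v16 ∨ v23 = v23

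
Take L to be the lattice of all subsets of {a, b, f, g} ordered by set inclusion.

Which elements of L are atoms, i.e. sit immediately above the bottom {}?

The atoms are exactly the elements that cover {}: {a}, {b}, {f}, {g}.

{a}, {b}, {f}, {g}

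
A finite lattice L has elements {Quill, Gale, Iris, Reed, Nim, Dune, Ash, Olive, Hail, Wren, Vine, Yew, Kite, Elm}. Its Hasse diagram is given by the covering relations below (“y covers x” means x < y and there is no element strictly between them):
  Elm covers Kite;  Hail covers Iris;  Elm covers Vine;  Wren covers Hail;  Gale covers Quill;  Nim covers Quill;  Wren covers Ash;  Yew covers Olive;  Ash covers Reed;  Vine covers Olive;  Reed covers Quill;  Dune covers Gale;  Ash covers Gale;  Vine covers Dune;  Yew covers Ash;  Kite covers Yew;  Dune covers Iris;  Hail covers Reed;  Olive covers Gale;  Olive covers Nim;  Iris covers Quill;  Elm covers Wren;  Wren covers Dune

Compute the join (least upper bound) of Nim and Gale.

Common upper bounds of {Nim, Gale}: Elm, Kite, Olive, Vine, Yew.
The least among these is Olive.

Olive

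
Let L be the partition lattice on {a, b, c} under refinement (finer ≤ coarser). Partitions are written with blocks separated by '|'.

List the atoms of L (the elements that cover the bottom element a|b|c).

The atoms are exactly the elements that cover a|b|c: ab|c, ac|b, a|bc.

ab|c, ac|b, a|bc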